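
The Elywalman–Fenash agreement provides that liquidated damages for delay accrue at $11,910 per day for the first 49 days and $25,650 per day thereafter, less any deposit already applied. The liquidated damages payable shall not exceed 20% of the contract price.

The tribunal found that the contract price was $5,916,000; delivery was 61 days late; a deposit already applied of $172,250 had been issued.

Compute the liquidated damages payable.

$719,140

First 49 days: 49 × $11,910 = $583,590
Remaining days: (61 − 49) × $25,650 = $307,800
Accrued per-day damages: $583,590 + $307,800 = $891,390
Less deposit already applied: $891,390 − $172,250 = $719,140
Cap: 20% of $5,916,000 = $1,183,200
Cap at $1,183,200: $719,140 is within the cap, no reduction.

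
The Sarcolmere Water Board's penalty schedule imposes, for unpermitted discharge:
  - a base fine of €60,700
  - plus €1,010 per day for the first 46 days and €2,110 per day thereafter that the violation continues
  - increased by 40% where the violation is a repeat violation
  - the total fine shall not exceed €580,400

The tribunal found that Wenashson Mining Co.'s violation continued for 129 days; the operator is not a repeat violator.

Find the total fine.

€282,290

First 46 days: 46 × €1,010 = €46,460
Remaining days: (129 − 46) × €2,110 = €175,130
Per-day component: €46,460 + €175,130 = €221,590
Base plus per-day: €60,700 + €221,590 = €282,290
The operator is not a repeat violator: no 40% increase.
Cap at €580,400: €282,290 is within the cap, no reduction.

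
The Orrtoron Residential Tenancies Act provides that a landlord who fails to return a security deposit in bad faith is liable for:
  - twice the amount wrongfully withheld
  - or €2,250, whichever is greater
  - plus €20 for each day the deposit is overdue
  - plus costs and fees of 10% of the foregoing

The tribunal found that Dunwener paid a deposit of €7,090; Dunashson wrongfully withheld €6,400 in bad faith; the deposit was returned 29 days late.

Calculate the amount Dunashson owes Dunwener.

Recovery: €14,718

Doubled: 2 × €6,400 = €12,800
Minimum €2,250: €12,800 meets the minimum, no increase.
Late-return penalty: 29 × €20 = €580
Damages plus late penalty: €12,800 + €580 = €13,380
Costs and fees: 10% of €13,380 = €1,338
Total recovery: €13,380 + €1,338 = €14,718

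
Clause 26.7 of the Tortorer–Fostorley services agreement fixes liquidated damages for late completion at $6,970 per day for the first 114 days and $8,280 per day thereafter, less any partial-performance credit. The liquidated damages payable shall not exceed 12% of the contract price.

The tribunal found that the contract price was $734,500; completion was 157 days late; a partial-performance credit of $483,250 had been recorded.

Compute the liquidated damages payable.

First 114 days: 114 × $6,970 = $794,580
Remaining days: (157 − 114) × $8,280 = $356,040
Accrued per-day damages: $794,580 + $356,040 = $1,150,620
Less partial-performance credit: $1,150,620 − $483,250 = $667,370
Cap: 12% of $734,500 = $88,140
Cap at $88,140: $667,370 exceeds the cap → $88,140

Liquidated damages: $88,140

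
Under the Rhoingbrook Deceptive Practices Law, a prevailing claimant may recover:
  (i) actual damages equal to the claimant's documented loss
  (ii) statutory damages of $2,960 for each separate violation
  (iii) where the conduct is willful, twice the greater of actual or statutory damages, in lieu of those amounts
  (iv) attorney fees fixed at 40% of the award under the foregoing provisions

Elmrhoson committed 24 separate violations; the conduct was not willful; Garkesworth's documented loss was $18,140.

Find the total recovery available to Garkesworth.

$124,852

Statutory damages: 24 × $2,960 = $71,040
Conduct not willful: the in-lieu enhancement does not apply.
Actual plus statutory damages: $18,140 + $71,040 = $89,180
Attorney fees: 40% of $89,180 = $35,672
Total recovery: $89,180 + $35,672 = $124,852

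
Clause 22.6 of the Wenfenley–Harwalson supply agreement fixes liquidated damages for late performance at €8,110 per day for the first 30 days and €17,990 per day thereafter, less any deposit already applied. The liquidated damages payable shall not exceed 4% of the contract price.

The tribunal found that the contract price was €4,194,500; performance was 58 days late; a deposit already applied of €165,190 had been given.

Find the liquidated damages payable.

First 30 days: 30 × €8,110 = €243,300
Remaining days: (58 − 30) × €17,990 = €503,720
Accrued per-day damages: €243,300 + €503,720 = €747,020
Less deposit already applied: €747,020 − €165,190 = €581,830
Cap: 4% of €4,194,500 = €167,780
Cap at €167,780: €581,830 exceeds the cap → €167,780

€167,780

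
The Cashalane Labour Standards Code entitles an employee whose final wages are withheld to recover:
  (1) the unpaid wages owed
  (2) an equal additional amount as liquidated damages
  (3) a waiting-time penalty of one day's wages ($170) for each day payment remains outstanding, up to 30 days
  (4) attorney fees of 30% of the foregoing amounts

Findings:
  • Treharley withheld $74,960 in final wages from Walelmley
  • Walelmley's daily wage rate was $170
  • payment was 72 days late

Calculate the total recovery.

$201,526

Liquidated damages (equal amount): $74,960
Penalty days: min(72, 30) = 30
Waiting-time penalty: 30 × $170 = $5,100
Subtotal: $74,960 + $74,960 + $5,100 = $155,020
Attorney fees: 30% of $155,020 = $46,506
Total award: $155,020 + $46,506 = $201,526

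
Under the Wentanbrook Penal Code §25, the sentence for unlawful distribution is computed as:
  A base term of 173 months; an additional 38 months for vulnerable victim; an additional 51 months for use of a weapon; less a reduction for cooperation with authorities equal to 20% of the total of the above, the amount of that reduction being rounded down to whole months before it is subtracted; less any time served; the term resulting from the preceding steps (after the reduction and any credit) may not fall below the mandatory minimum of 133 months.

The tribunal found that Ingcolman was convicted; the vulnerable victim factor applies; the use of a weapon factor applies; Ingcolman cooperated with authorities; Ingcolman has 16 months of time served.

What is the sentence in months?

194 months

Vulnerable victim enhancement: +38 months
Use of a weapon enhancement: +51 months
Adjusted term: 173 months + 38 months + 51 months = 262 months
Cooperation with authorities reduction: 20% of 262 months = 52 months (rounded down)
After reduction: 262 − 52 = 210 months
Less time served: 210 months − 16 months = 194 months
Minimum 133 months: 194 months meets the minimum, no increase.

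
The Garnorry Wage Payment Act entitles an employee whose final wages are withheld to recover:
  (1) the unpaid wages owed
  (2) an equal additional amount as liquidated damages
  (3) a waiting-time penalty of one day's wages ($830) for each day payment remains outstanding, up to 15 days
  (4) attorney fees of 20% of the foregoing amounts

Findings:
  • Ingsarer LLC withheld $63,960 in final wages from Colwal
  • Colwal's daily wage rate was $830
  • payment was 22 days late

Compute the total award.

Liquidated damages (equal amount): $63,960
Penalty days: min(22, 15) = 15
Waiting-time penalty: 15 × $830 = $12,450
Subtotal: $63,960 + $63,960 + $12,450 = $140,370
Attorney fees: 20% of $140,370 = $28,074
Total award: $140,370 + $28,074 = $168,444

Total award: $168,444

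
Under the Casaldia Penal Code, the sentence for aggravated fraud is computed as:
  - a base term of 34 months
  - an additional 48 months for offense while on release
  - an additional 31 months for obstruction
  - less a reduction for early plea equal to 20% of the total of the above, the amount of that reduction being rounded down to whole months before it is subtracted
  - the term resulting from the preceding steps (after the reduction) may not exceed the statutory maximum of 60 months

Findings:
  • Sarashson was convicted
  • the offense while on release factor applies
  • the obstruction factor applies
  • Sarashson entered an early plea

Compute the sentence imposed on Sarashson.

60 months

Offense while on release enhancement: +48 months
Obstruction enhancement: +31 months
Adjusted term: 34 months + 48 months + 31 months = 113 months
Early plea reduction: 20% of 113 months = 22 months (rounded down)
After reduction: 113 − 22 = 91 months
Cap at 60 months: 91 months exceeds the cap → 60 months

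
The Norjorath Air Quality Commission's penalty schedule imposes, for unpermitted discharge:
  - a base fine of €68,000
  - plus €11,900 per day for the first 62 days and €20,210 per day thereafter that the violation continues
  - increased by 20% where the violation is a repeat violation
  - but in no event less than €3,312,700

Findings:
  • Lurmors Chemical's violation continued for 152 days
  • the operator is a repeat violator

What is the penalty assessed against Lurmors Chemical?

€3,312,700

First 62 days: 62 × €11,900 = €737,800
Remaining days: (152 − 62) × €20,210 = €1,818,900
Per-day component: €737,800 + €1,818,900 = €2,556,700
Base plus per-day: €68,000 + €2,556,700 = €2,624,700
Enhancement: 20% of €2,624,700 = €524,940
Enhanced fine: €2,624,700 + €524,940 = €3,149,640
Minimum €3,312,700: €3,149,640 is below the minimum → €3,312,700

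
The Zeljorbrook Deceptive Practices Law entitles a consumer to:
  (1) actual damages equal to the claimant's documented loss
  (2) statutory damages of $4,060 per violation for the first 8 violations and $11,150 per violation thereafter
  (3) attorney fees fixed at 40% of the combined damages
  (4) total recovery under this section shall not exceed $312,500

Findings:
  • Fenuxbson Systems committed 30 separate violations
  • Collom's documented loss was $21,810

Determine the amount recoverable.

$312,500

First 8 violations: 8 × $4,060 = $32,480
Remaining violations: (30 − 8) × $11,150 = $245,300
Statutory damages: $32,480 + $245,300 = $277,780
Combined damages: $21,810 + $277,780 = $299,590
Attorney fees: 40% of $299,590 = $119,836
Total before cap: $299,590 + $119,836 = $419,426
Cap at $312,500: $419,426 exceeds the cap → $312,500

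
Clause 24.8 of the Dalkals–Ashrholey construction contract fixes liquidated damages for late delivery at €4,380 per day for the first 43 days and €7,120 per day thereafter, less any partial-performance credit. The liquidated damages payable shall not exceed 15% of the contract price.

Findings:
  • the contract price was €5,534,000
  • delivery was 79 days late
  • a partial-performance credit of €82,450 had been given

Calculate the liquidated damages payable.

First 43 days: 43 × €4,380 = €188,340
Remaining days: (79 − 43) × €7,120 = €256,320
Accrued per-day damages: €188,340 + €256,320 = €444,660
Less partial-performance credit: €444,660 − €82,450 = €362,210
Cap: 15% of €5,534,000 = €830,100
Cap at €830,100: €362,210 is within the cap, no reduction.

€362,210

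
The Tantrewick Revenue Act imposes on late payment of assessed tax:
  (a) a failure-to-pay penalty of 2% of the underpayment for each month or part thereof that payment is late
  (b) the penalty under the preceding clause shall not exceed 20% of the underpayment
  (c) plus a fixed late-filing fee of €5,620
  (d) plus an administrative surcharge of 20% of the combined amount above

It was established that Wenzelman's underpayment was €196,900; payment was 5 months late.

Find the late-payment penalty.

Penalty: €30,372

Accrued rate: 2% × 5 = 10%, capped at 20% → 10%
Failure-to-pay penalty: 10% of €196,900 = €19,690
Penalty before surcharge: €19,690 + €5,620 = €25,310
Administrative surcharge: 20% of €25,310 = €5,062
Total penalty: €25,310 + €5,062 = €30,372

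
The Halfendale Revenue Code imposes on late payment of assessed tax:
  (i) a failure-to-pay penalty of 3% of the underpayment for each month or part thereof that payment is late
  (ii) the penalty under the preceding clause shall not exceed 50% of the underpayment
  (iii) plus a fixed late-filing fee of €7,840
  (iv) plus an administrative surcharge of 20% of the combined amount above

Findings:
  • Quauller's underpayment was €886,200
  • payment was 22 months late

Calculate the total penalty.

Accrued rate: 3% × 22 = 66%, capped at 50% → 50%
Failure-to-pay penalty: 50% of €886,200 = €443,100
Penalty before surcharge: €443,100 + €7,840 = €450,940
Administrative surcharge: 20% of €450,940 = €90,188
Total penalty: €450,940 + €90,188 = €541,128

€541,128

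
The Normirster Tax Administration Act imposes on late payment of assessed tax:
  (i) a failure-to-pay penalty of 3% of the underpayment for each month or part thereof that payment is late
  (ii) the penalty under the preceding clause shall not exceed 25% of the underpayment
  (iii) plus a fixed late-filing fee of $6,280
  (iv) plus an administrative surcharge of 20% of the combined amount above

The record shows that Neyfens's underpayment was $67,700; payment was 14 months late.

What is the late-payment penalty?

Accrued rate: 3% × 14 = 42%, capped at 25% → 25%
Failure-to-pay penalty: 25% of $67,700 = $16,925
Penalty before surcharge: $16,925 + $6,280 = $23,205
Administrative surcharge: 20% of $23,205 = $4,641
Total penalty: $23,205 + $4,641 = $27,846

$27,846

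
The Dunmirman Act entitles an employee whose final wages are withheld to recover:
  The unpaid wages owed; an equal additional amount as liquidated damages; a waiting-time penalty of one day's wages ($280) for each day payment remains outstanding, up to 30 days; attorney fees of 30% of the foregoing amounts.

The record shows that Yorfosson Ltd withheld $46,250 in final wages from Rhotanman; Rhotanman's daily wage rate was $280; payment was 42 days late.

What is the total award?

Liquidated damages (equal amount): $46,250
Penalty days: min(42, 30) = 30
Waiting-time penalty: 30 × $280 = $8,400
Subtotal: $46,250 + $46,250 + $8,400 = $100,900
Attorney fees: 30% of $100,900 = $30,270
Total award: $100,900 + $30,270 = $131,170

$131,170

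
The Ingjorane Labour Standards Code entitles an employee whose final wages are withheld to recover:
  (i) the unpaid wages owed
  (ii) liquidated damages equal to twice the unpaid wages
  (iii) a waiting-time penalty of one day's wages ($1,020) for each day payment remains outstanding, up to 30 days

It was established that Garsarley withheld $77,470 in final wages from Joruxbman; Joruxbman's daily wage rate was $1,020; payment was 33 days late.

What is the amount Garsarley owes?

Doubled: 2 × $77,470 = $154,940
Penalty days: min(33, 30) = 30
Waiting-time penalty: 30 × $1,020 = $30,600
Total award: $77,470 + $154,940 + $30,600 = $263,010

$263,010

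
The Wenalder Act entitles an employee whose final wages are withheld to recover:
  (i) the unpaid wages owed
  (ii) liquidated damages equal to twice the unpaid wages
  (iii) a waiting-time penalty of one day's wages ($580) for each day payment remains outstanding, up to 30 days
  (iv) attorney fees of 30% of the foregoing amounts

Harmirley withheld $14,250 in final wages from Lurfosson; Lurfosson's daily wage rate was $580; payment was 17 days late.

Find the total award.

Total award: $68,393

Doubled: 2 × $14,250 = $28,500
Penalty days: min(17, 30) = 17
Waiting-time penalty: 17 × $580 = $9,860
Subtotal: $14,250 + $28,500 + $9,860 = $52,610
Attorney fees: 30% of $52,610 = $15,783
Total award: $52,610 + $15,783 = $68,393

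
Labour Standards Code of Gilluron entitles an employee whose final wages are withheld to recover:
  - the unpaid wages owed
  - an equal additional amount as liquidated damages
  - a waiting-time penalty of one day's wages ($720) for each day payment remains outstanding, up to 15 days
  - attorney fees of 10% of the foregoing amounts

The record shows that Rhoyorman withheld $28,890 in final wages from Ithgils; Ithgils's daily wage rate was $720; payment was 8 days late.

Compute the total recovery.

$69,894

Liquidated damages (equal amount): $28,890
Penalty days: min(8, 15) = 8
Waiting-time penalty: 8 × $720 = $5,760
Subtotal: $28,890 + $28,890 + $5,760 = $63,540
Attorney fees: 10% of $63,540 = $6,354
Total award: $63,540 + $6,354 = $69,894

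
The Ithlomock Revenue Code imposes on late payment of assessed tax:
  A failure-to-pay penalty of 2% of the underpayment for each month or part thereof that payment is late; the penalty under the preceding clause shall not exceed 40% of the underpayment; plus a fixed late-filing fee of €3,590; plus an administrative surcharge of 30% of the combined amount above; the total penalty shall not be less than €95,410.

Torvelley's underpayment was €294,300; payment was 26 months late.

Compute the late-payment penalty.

€157,703

Accrued rate: 2% × 26 = 52%, capped at 40% → 40%
Failure-to-pay penalty: 40% of €294,300 = €117,720
Penalty before surcharge: €117,720 + €3,590 = €121,310
Administrative surcharge: 30% of €121,310 = €36,393
Total penalty: €121,310 + €36,393 = €157,703
Minimum €95,410: €157,703 meets the minimum, no increase.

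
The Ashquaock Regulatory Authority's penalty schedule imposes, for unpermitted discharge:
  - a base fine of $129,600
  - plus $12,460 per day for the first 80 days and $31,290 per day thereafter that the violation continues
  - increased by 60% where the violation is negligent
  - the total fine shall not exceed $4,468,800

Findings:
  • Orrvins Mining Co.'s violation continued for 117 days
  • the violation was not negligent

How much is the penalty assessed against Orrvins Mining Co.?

First 80 days: 80 × $12,460 = $996,800
Remaining days: (117 − 80) × $31,290 = $1,157,730
Per-day component: $996,800 + $1,157,730 = $2,154,530
Base plus per-day: $129,600 + $2,154,530 = $2,284,130
The violation was not negligent: no 60% increase.
Cap at $4,468,800: $2,284,130 is within the cap, no reduction.

$2,284,130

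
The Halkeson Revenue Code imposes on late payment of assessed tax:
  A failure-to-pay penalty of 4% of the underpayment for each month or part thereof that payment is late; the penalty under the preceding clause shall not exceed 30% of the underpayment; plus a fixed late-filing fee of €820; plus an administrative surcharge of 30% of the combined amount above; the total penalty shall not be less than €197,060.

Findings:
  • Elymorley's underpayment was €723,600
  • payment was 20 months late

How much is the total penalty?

Penalty: €283,270

Accrued rate: 4% × 20 = 80%, capped at 30% → 30%
Failure-to-pay penalty: 30% of €723,600 = €217,080
Penalty before surcharge: €217,080 + €820 = €217,900
Administrative surcharge: 30% of €217,900 = €65,370
Total penalty: €217,900 + €65,370 = €283,270
Minimum €197,060: €283,270 meets the minimum, no increase.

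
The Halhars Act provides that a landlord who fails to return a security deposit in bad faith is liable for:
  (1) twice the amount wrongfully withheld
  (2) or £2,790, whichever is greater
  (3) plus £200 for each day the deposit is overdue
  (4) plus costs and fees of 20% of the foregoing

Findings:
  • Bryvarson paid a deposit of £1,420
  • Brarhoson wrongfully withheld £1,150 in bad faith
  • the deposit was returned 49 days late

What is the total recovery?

Doubled: 2 × £1,150 = £2,300
Minimum £2,790: £2,300 is below the minimum → £2,790
Late-return penalty: 49 × £200 = £9,800
Damages plus late penalty: £2,790 + £9,800 = £12,590
Costs and fees: 20% of £12,590 = £2,518
Total recovery: £12,590 + £2,518 = £15,108

£15,108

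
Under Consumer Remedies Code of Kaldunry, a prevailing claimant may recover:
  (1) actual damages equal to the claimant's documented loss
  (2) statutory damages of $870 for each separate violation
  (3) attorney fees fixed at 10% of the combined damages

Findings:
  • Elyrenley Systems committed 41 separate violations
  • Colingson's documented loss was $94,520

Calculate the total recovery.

Statutory damages: 41 × $870 = $35,670
Combined damages: $94,520 + $35,670 = $130,190
Attorney fees: 10% of $130,190 = $13,019
Total recovery: $130,190 + $13,019 = $143,209

Total recovery: $143,209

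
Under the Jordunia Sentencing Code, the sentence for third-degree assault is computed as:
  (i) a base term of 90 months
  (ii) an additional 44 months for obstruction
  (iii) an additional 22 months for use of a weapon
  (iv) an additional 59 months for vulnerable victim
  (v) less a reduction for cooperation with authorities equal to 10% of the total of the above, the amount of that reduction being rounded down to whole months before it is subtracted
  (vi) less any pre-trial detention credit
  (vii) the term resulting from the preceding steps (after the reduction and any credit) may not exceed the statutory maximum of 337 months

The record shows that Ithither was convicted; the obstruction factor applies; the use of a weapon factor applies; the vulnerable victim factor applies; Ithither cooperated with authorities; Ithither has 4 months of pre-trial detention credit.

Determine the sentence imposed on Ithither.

Sentence: 190 months

Obstruction enhancement: +44 months
Use of a weapon enhancement: +22 months
Vulnerable victim enhancement: +59 months
Adjusted term: 90 months + 44 months + 22 months + 59 months = 215 months
Cooperation with authorities reduction: 10% of 215 months = 21 months (rounded down)
After reduction: 215 − 21 = 194 months
Less pre-trial detention credit: 194 months − 4 months = 190 months
Cap at 337 months: 190 months is within the cap, no reduction.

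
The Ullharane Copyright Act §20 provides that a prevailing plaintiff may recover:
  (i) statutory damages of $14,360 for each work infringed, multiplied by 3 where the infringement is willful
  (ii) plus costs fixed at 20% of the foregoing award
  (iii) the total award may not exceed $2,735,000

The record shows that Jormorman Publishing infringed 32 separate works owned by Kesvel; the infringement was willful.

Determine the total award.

Statutory damages: 32 × $14,360 = $459,520
Trebled: 3 × $459,520 = $1,378,560
Costs: 20% of $1,378,560 = $275,712
Award plus costs: $1,378,560 + $275,712 = $1,654,272
Cap at $2,735,000: $1,654,272 is within the cap, no reduction.

$1,654,272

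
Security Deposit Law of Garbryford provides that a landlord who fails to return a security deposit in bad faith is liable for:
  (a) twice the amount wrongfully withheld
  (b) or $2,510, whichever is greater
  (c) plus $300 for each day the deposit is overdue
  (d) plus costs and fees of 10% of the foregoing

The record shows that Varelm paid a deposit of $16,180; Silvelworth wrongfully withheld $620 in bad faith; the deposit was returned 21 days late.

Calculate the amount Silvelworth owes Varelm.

$9,691

Doubled: 2 × $620 = $1,240
Minimum $2,510: $1,240 is below the minimum → $2,510
Late-return penalty: 21 × $300 = $6,300
Damages plus late penalty: $2,510 + $6,300 = $8,810
Costs and fees: 10% of $8,810 = $881
Total recovery: $8,810 + $881 = $9,691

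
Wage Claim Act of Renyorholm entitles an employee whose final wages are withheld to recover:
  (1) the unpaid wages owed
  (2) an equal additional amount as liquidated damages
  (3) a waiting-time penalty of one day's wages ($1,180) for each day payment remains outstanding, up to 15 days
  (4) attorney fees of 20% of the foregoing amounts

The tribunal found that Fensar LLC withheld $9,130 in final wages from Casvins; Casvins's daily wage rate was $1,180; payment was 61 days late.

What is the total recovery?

Liquidated damages (equal amount): $9,130
Penalty days: min(61, 15) = 15
Waiting-time penalty: 15 × $1,180 = $17,700
Subtotal: $9,130 + $9,130 + $17,700 = $35,960
Attorney fees: 20% of $35,960 = $7,192
Total award: $35,960 + $7,192 = $43,152

Total award: $43,152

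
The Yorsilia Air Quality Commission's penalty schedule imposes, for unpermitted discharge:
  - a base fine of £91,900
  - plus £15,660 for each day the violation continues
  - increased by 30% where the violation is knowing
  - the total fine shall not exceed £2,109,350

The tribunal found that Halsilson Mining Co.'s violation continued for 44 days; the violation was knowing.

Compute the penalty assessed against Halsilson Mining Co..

£1,015,222

Per-day component: 44 × £15,660 = £689,040
Base plus per-day: £91,900 + £689,040 = £780,940
Enhancement: 30% of £780,940 = £234,282
Enhanced fine: £780,940 + £234,282 = £1,015,222
Cap at £2,109,350: £1,015,222 is within the cap, no reduction.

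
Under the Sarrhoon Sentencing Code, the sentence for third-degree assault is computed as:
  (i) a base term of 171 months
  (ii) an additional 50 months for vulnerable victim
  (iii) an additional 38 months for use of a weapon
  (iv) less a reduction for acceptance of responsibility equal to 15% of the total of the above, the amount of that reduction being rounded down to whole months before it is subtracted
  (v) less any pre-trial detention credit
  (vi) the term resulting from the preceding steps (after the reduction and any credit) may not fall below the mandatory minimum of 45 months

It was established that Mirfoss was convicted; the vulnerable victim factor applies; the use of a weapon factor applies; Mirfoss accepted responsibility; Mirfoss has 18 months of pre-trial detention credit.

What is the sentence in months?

Vulnerable victim enhancement: +50 months
Use of a weapon enhancement: +38 months
Adjusted term: 171 months + 50 months + 38 months = 259 months
Acceptance of responsibility reduction: 15% of 259 months = 38 months (rounded down)
After reduction: 259 − 38 = 221 months
Less pre-trial detention credit: 221 months − 18 months = 203 months
Minimum 45 months: 203 months meets the minimum, no increase.

Sentence: 203 months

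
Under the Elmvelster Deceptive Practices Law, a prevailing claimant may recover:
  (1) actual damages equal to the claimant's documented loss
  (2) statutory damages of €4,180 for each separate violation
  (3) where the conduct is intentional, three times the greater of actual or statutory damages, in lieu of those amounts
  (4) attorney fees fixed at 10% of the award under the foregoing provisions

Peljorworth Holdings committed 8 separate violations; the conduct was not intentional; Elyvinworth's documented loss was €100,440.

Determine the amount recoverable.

€147,268

Statutory damages: 8 × €4,180 = €33,440
Conduct not intentional: the in-lieu enhancement does not apply.
Actual plus statutory damages: €100,440 + €33,440 = €133,880
Attorney fees: 10% of €133,880 = €13,388
Total recovery: €133,880 + €13,388 = €147,268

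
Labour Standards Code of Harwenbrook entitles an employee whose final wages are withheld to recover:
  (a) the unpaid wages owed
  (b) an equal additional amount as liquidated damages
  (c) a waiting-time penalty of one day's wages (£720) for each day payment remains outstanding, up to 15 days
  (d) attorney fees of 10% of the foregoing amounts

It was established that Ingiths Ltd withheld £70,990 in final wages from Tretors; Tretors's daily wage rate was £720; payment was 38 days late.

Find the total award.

£168,058

Liquidated damages (equal amount): £70,990
Penalty days: min(38, 15) = 15
Waiting-time penalty: 15 × £720 = £10,800
Subtotal: £70,990 + £70,990 + £10,800 = £152,780
Attorney fees: 10% of £152,780 = £15,278
Total award: £152,780 + £15,278 = £168,058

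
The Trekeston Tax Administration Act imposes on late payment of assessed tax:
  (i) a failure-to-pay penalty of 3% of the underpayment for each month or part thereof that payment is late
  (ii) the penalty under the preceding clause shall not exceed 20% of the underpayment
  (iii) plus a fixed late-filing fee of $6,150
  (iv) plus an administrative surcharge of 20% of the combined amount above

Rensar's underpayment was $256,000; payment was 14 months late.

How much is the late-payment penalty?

Accrued rate: 3% × 14 = 42%, capped at 20% → 20%
Failure-to-pay penalty: 20% of $256,000 = $51,200
Penalty before surcharge: $51,200 + $6,150 = $57,350
Administrative surcharge: 20% of $57,350 = $11,470
Total penalty: $57,350 + $11,470 = $68,820

Penalty: $68,820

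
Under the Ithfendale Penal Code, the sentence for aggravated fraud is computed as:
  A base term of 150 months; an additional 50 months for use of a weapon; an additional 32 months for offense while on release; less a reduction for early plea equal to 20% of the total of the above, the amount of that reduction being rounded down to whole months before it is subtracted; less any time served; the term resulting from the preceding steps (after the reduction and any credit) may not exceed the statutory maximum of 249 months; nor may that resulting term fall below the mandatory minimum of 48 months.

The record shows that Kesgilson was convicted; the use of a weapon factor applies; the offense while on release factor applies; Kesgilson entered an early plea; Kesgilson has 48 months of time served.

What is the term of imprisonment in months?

Sentence: 138 months

Use of a weapon enhancement: +50 months
Offense while on release enhancement: +32 months
Adjusted term: 150 months + 50 months + 32 months = 232 months
Early plea reduction: 20% of 232 months = 46 months (rounded down)
After reduction: 232 − 46 = 186 months
Less time served: 186 months − 48 months = 138 months
Cap at 249 months: 138 months is within the cap, no reduction.
Minimum 48 months: 138 months meets the minimum, no increase.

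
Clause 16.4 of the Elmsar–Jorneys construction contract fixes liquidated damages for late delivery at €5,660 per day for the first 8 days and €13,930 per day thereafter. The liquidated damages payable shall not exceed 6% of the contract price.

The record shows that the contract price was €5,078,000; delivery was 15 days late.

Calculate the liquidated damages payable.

€142,790

First 8 days: 8 × €5,660 = €45,280
Remaining days: (15 − 8) × €13,930 = €97,510
Accrued per-day damages: €45,280 + €97,510 = €142,790
Cap: 6% of €5,078,000 = €304,680
Cap at €304,680: €142,790 is within the cap, no reduction.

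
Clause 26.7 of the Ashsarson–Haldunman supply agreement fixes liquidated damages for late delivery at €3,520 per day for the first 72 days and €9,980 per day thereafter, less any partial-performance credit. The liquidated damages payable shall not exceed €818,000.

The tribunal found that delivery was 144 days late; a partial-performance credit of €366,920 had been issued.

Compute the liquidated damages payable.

€605,080

First 72 days: 72 × €3,520 = €253,440
Remaining days: (144 − 72) × €9,980 = €718,560
Accrued per-day damages: €253,440 + €718,560 = €972,000
Less partial-performance credit: €972,000 − €366,920 = €605,080
Cap at €818,000: €605,080 is within the cap, no reduction.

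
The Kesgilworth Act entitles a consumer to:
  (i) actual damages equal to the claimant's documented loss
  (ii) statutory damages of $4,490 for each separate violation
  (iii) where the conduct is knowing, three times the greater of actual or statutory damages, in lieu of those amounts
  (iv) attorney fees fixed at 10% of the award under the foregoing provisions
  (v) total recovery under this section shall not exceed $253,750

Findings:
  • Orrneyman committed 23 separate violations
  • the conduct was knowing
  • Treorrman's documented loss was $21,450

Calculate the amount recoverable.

$253,750

Statutory damages: 23 × $4,490 = $103,270
Greater of actual damages ($21,450) or statutory damages ($103,270): $103,270
Trebled: 3 × $103,270 = $309,810
Attorney fees: 10% of $309,810 = $30,981
Total before cap: $309,810 + $30,981 = $340,791
Cap at $253,750: $340,791 exceeds the cap → $253,750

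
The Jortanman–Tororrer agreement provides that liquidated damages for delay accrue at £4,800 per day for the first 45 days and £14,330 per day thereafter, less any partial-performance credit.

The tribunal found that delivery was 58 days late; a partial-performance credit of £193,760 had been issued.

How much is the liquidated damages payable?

£208,530

First 45 days: 45 × £4,800 = £216,000
Remaining days: (58 − 45) × £14,330 = £186,290
Accrued per-day damages: £216,000 + £186,290 = £402,290
Less partial-performance credit: £402,290 − £193,760 = £208,530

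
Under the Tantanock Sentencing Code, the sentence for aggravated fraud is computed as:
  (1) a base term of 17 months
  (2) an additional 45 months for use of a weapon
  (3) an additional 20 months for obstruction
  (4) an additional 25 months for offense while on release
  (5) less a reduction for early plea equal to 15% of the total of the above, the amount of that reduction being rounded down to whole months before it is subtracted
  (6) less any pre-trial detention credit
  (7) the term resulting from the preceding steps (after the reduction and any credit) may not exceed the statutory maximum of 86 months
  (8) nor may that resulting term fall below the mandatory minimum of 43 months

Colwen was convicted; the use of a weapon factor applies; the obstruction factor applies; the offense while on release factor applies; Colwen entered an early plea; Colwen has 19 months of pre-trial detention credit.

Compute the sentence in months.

72 months

Use of a weapon enhancement: +45 months
Obstruction enhancement: +20 months
Offense while on release enhancement: +25 months
Adjusted term: 17 months + 45 months + 20 months + 25 months = 107 months
Early plea reduction: 15% of 107 months = 16 months (rounded down)
After reduction: 107 − 16 = 91 months
Less pre-trial detention credit: 91 months − 19 months = 72 months
Cap at 86 months: 72 months is within the cap, no reduction.
Minimum 43 months: 72 months meets the minimum, no increase.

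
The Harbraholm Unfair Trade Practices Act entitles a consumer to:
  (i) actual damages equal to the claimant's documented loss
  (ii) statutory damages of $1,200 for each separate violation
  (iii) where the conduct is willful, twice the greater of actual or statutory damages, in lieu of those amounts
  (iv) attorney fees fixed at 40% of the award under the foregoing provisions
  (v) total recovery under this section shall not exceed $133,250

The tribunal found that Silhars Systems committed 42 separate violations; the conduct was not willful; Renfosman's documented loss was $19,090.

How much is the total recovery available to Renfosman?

$97,286

Statutory damages: 42 × $1,200 = $50,400
Conduct not willful: the in-lieu enhancement does not apply.
Actual plus statutory damages: $19,090 + $50,400 = $69,490
Attorney fees: 40% of $69,490 = $27,796
Total before cap: $69,490 + $27,796 = $97,286
Cap at $133,250: $97,286 is within the cap, no reduction.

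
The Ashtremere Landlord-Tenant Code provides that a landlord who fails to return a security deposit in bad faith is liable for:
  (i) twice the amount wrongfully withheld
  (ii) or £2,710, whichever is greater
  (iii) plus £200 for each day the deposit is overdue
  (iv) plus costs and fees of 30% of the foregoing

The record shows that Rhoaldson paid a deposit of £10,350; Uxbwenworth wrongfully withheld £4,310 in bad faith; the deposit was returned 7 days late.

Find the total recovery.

Doubled: 2 × £4,310 = £8,620
Minimum £2,710: £8,620 meets the minimum, no increase.
Late-return penalty: 7 × £200 = £1,400
Damages plus late penalty: £8,620 + £1,400 = £10,020
Costs and fees: 30% of £10,020 = £3,006
Total recovery: £10,020 + £3,006 = £13,026

Recovery: £13,026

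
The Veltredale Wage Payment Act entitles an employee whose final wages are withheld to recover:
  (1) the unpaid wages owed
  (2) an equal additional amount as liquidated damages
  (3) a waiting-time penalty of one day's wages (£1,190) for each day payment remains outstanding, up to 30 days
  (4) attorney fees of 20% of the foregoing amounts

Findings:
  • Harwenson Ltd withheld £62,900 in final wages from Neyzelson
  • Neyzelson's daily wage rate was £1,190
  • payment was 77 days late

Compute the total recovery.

Liquidated damages (equal amount): £62,900
Penalty days: min(77, 30) = 30
Waiting-time penalty: 30 × £1,190 = £35,700
Subtotal: £62,900 + £62,900 + £35,700 = £161,500
Attorney fees: 20% of £161,500 = £32,300
Total award: £161,500 + £32,300 = £193,800

£193,800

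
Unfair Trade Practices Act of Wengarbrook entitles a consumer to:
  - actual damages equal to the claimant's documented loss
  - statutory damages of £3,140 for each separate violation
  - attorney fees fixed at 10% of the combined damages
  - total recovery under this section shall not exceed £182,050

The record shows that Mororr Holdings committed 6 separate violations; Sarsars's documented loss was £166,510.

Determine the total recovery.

£182,050

Statutory damages: 6 × £3,140 = £18,840
Combined damages: £166,510 + £18,840 = £185,350
Attorney fees: 10% of £185,350 = £18,535
Total before cap: £185,350 + £18,535 = £203,885
Cap at £182,050: £203,885 exceeds the cap → £182,050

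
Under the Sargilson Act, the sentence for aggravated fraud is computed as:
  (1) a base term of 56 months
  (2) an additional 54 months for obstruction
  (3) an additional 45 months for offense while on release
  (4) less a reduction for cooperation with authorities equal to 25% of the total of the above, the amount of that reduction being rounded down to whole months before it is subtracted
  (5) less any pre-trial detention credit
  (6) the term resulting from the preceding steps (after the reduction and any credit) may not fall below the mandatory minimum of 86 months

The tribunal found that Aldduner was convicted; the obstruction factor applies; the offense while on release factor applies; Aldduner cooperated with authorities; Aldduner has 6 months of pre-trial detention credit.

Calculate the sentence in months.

Obstruction enhancement: +54 months
Offense while on release enhancement: +45 months
Adjusted term: 56 months + 54 months + 45 months = 155 months
Cooperation with authorities reduction: 25% of 155 months = 38 months (rounded down)
After reduction: 155 − 38 = 117 months
Less pre-trial detention credit: 117 months − 6 months = 111 months
Minimum 86 months: 111 months meets the minimum, no increase.

111 months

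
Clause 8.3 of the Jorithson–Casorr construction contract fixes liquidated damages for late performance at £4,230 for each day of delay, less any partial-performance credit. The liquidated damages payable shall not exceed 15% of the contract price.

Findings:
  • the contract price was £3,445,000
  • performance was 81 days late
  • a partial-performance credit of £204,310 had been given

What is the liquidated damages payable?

£138,320

Per-day damages: 81 × £4,230 = £342,630
Less partial-performance credit: £342,630 − £204,310 = £138,320
Cap: 15% of £3,445,000 = £516,750
Cap at £516,750: £138,320 is within the cap, no reduction.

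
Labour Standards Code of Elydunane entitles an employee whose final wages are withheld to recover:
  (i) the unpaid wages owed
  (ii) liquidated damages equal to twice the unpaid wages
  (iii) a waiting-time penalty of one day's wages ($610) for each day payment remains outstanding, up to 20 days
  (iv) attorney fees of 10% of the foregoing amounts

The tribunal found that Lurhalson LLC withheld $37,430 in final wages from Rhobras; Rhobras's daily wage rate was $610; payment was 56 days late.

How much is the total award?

$136,939

Doubled: 2 × $37,430 = $74,860
Penalty days: min(56, 20) = 20
Waiting-time penalty: 20 × $610 = $12,200
Subtotal: $37,430 + $74,860 + $12,200 = $124,490
Attorney fees: 10% of $124,490 = $12,449
Total award: $124,490 + $12,449 = $136,939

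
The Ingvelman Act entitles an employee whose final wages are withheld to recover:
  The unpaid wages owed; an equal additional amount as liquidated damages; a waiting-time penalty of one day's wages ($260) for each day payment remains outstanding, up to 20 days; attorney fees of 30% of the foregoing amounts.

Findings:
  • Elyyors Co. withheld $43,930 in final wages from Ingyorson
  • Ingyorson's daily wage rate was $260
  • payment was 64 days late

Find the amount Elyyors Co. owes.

$120,978

Liquidated damages (equal amount): $43,930
Penalty days: min(64, 20) = 20
Waiting-time penalty: 20 × $260 = $5,200
Subtotal: $43,930 + $43,930 + $5,200 = $93,060
Attorney fees: 30% of $93,060 = $27,918
Total award: $93,060 + $27,918 = $120,978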